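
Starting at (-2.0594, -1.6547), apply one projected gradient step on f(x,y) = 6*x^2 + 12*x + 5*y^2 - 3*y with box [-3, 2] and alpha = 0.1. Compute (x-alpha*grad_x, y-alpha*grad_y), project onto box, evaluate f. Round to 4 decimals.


Step 1: Compute gradient at (-2.0594, -1.6547).
grad_x = 2*6*-2.0594 + 12 = -12.7128
grad_y = 2*5*-1.6547 - 3 = -19.547
Step 2: Gradient step.
x_raw = -2.0594 - 0.1*-12.7128 = -0.7881
y_raw = -1.6547 - 0.1*-19.547 = 0.3
Step 3: Project onto [-3, 2].
x_proj = clip(-0.7881) = -0.7881
y_proj = clip(0.3) = 0.3
Step 4: Evaluate f.
f(-0.7881, 0.3) = -6.1806


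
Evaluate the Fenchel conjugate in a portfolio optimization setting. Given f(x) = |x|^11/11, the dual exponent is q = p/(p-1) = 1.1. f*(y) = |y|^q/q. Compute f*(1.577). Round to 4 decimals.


The conjugate exponent q satisfies 1/p + 1/q = 1.
p = 11, so q = 11/(11 - 1) = 1.1
|y|^q = 1.577^1.1 = 1.6505
f*(1.577) = 1.6505 / 1.1 = 1.5005


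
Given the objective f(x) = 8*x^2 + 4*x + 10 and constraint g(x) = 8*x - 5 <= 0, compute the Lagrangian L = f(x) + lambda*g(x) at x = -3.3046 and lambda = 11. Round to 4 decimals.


Step 1: Evaluate f(x).
f(-3.3046) = 8*(-3.3046)^2 + 4*(-3.3046) + 10 = 84.1446
Step 2: Evaluate g(x).
g(-3.3046) = 8*-3.3046 - 5 = -31.4368
Step 3: Compute Lagrangian.
L = 84.1446 + 11*-31.4368 = -261.6602


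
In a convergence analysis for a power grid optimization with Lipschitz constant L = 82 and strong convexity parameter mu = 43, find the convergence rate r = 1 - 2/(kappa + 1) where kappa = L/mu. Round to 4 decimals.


Step 1: Compute the condition number.
kappa = L/mu = 82/43 = 1.907
Step 2: Compute the convergence rate.
r = 1 - 2/(kappa + 1) = 1 - 2*mu/(L + mu) = (L - mu)/(L + mu) = 39/125 = 0.312


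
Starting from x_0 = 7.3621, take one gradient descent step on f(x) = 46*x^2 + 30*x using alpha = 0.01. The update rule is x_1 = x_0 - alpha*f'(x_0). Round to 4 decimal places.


We compute the gradient at x_0 and apply the update.
f'(x) = 92*x + 30
f'(7.3621) = 92*7.3621 + 30 = 707.3132
x_1 = 7.3621 - 0.01*707.3132 = 0.289


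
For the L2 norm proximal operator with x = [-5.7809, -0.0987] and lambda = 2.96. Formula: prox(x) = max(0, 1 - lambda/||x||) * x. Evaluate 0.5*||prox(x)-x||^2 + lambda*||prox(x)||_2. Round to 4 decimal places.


Step 1: Compute ||x||.
||x|| = 5.7817
Step 2: Compute scaling factor.
scale = max(0, 1 - 2.96/5.7817) = 0.488
Step 3: prox(x) = [-2.8213, -0.0482]
||prox(x)|| = 2.8217
Step 4: Proximal objective.
0.5*||prox-x||^2 = 4.3808
lambda*||prox|| = 8.3522
Total = 12.7332


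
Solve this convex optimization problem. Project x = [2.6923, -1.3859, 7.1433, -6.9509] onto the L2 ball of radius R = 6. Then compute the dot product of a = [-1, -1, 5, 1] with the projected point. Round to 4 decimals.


Step 1: Compute ||x|| (intermediates to 6 decimals).
||x|| = sqrt(2.6923^2 + (-1.3859)^2 + 7.1433^2 + (-6.9509)^2) = 10.416859
Step 2: Project.
Since ||x|| > R, scale = R/||x|| = 6/10.416859 = 0.575989, proj(x) = scale * x
proj(x) = [1.550735, -0.798263, 4.114462, -4.003642]
Step 3: Dot product.
a^T * proj(x) = -1*1.550735 - 1*(-0.798263) + 5*4.114462 + 1*(-4.003642) = 15.8162


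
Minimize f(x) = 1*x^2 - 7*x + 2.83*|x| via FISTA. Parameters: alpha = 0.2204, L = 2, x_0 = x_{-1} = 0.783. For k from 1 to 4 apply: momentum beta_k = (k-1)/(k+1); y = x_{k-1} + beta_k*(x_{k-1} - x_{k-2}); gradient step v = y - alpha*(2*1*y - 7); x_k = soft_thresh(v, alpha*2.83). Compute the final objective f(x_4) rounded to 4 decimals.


FISTA on f(x) = 1*x^2 - 7*x + 2.83*|x|
L = 2, alpha = 0.2204
Iteration 1: beta = 0.0, y = 0.783 + 0.0*(0.783 - 0.783) = 0.783
  grad(y) = -5.434, v = y - alpha*grad = 1.9807
  prox(v) = soft_thresh(1.9807, 0.6237) = 1.3569
Iteration 2: beta = 0.3333, y = 1.3569 + 0.3333*(1.3569 - 0.783) = 1.5482
  grad(y) = -3.9035, v = y - alpha*grad = 2.4086
  prox(v) = soft_thresh(2.4086, 0.6237) = 1.7848
Iteration 3: beta = 0.5, y = 1.7848 + 0.5*(1.7848 - 1.3569) = 1.9988
  grad(y) = -3.0024, v = y - alpha*grad = 2.6605
  prox(v) = soft_thresh(2.6605, 0.6237) = 2.0368
Iteration 4: beta = 0.6, y = 2.0368 + 0.6*(2.0368 - 1.7848) = 2.188
  grad(y) = -2.6241, v = y - alpha*grad = 2.7663
  prox(v) = soft_thresh(2.7663, 0.6237) = 2.1426
f(x_4) = 1*2.1426^2 - 7*2.1426 + 2.83*|2.1426| = -4.3439


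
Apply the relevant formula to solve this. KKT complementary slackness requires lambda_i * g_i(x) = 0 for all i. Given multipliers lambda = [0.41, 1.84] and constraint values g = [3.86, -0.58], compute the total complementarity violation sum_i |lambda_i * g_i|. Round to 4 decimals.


KKT complementary slackness check:
lambda_1 * g_1 = 0.41 * 3.86 = 1.5826
lambda_2 * g_2 = 1.84 * -0.58 = -1.0672
Total violation = 1.5826 + 1.0672 = 2.6498


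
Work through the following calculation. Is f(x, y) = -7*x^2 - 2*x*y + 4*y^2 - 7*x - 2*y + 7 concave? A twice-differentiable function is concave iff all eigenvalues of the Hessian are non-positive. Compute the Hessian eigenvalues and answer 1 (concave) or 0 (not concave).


The Hessian of f(x,y) = -7*x^2 - 2*x*y + 4*y^2 - 7*x - 2*y + 7 is:
H = [[-14, -2], [-2, 8]]
Trace = -14 + 8 = -6
Determinant = -14*8 - (-2)^2 = -116
Discriminant = (-6)^2 - 4*-116 = 500.0
Eigenvalues: lambda_1 = -14.1803, lambda_2 = 8.1803
The function is not concave.

0


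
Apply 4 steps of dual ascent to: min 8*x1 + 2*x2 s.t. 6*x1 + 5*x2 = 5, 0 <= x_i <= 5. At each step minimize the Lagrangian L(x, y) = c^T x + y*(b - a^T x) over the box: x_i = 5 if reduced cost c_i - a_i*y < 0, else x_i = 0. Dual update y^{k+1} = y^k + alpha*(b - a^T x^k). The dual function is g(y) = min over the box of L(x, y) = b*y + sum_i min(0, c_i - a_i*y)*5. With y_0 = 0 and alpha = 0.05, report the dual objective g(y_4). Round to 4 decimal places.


Dual ascent for LP: min 8*x1 + 2*x2, 6*x1 + 5*x2 = 5, 0 <= x_i <= 5
Step 1: y^k = 0.0, reduced costs: (8.0, 2.0)
  x^k = (0.0, 0.0), subgradient = b - a^T x = 5.0
  y^{k+1} = 0.0 + 0.05*5.0 = 0.25
Step 2: y^k = 0.25, reduced costs: (6.5, 0.75)
  x^k = (0.0, 0.0), subgradient = b - a^T x = 5.0
  y^{k+1} = 0.25 + 0.05*5.0 = 0.5
Step 3: y^k = 0.5, reduced costs: (5.0, -0.5)
  x^k = (0.0, 5.0), subgradient = b - a^T x = -20.0
  y^{k+1} = 0.5 + 0.05*-20.0 = -0.5
Step 4: y^k = -0.5, reduced costs: (11.0, 4.5)
  x^k = (0.0, 0.0), subgradient = b - a^T x = 5.0
  y^{k+1} = -0.5 + 0.05*5.0 = -0.25
Dual objective at y_4 = -0.25: reduced costs (9.5, 3.25), box minimizer x = (0.0, 0.0)
g(y_4) = b*y + (c1 - a1*y)*x1 + (c2 - a2*y)*x2 = 5*(-0.25) + 9.5*0.0 + 3.25*0.0 = -1.25 + 0.0 + 0.0 = -1.25


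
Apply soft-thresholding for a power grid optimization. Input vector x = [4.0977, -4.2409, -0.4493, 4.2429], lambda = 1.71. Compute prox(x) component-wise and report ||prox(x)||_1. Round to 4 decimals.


Soft-thresholding with lambda = 1.71:
prox(4.0977) = sign(4.0977)*max(|4.0977| - 1.71, 0) = 2.3877
prox(-4.2409) = sign(-4.2409)*max(|-4.2409| - 1.71, 0) = -2.5309
prox(-0.4493) = sign(-0.4493)*max(|-0.4493| - 1.71, 0) = 0.0
prox(4.2429) = sign(4.2429)*max(|4.2429| - 1.71, 0) = 2.5329
prox(x) = [2.3877, -2.5309, 0.0, 2.5329]
||prox(x)||_1 = 2.3877 + 2.5309 + 0.0 + 2.5329 = 7.4515


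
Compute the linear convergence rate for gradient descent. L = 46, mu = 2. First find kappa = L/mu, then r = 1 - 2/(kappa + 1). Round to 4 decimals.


Step 1: Compute the condition number.
kappa = L/mu = 46/2 = 23.0
Step 2: Compute the convergence rate.
r = 1 - 2/(kappa + 1) = 1 - 2*mu/(L + mu) = (L - mu)/(L + mu) = 44/48 = 0.9167


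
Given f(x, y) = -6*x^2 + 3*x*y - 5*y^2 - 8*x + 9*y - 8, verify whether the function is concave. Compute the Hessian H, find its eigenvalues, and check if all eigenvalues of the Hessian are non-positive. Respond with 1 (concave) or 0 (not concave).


The Hessian of f(x,y) = -6*x^2 + 3*x*y - 5*y^2 - 8*x + 9*y - 8 is:
H = [[-12, 3], [3, -10]]
Trace = -12 - 10 = -22
Determinant = -12*-10 - (3)^2 = 111
Discriminant = (-22)^2 - 4*111 = 40.0
Eigenvalues: lambda_1 = -14.1623, lambda_2 = -7.8377
The function is concave.

1


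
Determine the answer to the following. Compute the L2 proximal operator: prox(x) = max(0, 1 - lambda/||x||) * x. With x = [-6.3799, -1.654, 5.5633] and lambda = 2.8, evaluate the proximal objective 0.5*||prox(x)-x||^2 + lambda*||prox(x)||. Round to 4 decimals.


Step 1: Compute ||x||.
||x|| = 8.6249
Step 2: Compute scaling factor.
scale = max(0, 1 - 2.8/8.6249) = 0.6754
Step 3: prox(x) = [-4.3087, -1.117, 3.7572]
||prox(x)|| = 5.8249
Step 4: Proximal objective.
0.5*||prox-x||^2 = 3.92
lambda*||prox|| = 16.3097
Total = 20.2298


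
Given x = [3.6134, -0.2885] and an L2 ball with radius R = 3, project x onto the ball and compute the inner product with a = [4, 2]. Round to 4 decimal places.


Step 1: Compute ||x|| (intermediates to 6 decimals).
||x|| = sqrt(3.6134^2 + (-0.2885)^2) = 3.624899
Step 2: Project.
Since ||x|| > R, scale = R/||x|| = 3/3.624899 = 0.827609, proj(x) = scale * x
proj(x) = [2.990482, -0.238765]
Step 3: Dot product.
a^T * proj(x) = 4*2.990482 + 2*(-0.238765) = 11.4844


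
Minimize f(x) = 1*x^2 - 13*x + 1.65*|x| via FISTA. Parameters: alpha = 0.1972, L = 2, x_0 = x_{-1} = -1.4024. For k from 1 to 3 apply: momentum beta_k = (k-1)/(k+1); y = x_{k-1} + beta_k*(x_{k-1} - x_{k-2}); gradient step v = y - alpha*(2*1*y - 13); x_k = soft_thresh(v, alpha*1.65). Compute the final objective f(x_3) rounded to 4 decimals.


FISTA on f(x) = 1*x^2 - 13*x + 1.65*|x|
L = 2, alpha = 0.1972
Iteration 1: beta = 0.0, y = -1.4024 + 0.0*(-1.4024 + 1.4024) = -1.4024
  grad(y) = -15.8048, v = y - alpha*grad = 1.7143
  prox(v) = soft_thresh(1.7143, 0.3254) = 1.3889
Iteration 2: beta = 0.3333, y = 1.3889 + 0.3333*(1.3889 + 1.4024) = 2.3194
  grad(y) = -8.3613, v = y - alpha*grad = 3.9682
  prox(v) = soft_thresh(3.9682, 0.3254) = 3.6428
Iteration 3: beta = 0.5, y = 3.6428 + 0.5*(3.6428 - 1.3889) = 4.7698
  grad(y) = -3.4604, v = y - alpha*grad = 5.4522
  prox(v) = soft_thresh(5.4522, 0.3254) = 5.1268
f(x_3) = 1*5.1268^2 - 13*5.1268 + 1.65*|5.1268| = -31.9051


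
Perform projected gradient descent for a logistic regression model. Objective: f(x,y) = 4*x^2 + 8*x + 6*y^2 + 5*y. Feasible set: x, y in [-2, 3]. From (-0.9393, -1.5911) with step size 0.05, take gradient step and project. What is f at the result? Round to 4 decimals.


Step 1: Compute gradient at (-0.9393, -1.5911).
grad_x = 2*4*-0.9393 + 8 = 0.4856
grad_y = 2*6*-1.5911 + 5 = -14.0932
Step 2: Gradient step.
x_raw = -0.9393 - 0.05*0.4856 = -0.9636
y_raw = -1.5911 - 0.05*-14.0932 = -0.8864
Step 3: Project onto [-2, 3].
x_proj = clip(-0.9636) = -0.9636
y_proj = clip(-0.8864) = -0.8864
Step 4: Evaluate f.
f(-0.9636, -0.8864) = -3.7122


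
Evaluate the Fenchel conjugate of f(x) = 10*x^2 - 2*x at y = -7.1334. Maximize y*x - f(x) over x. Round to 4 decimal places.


f*(y) = sup_x {y*x - a*x^2 - b*x} = sup_x {(y-b)*x - a*x^2}
FOC: (y - b) - 2a*x = 0 => x* = (y - b)/(2a)
x* = (-7.1334 + 2)/(2*10) = -0.2567
f*(-7.1334) = (y-b)^2/(4a) = (-7.1334 + 2)^2/(4*10)
= 26.3518/40 = 0.6588


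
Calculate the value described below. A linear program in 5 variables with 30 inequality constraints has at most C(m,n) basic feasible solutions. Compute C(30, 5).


Each vertex corresponds to some choice of n active constraints out of m, so the number of vertices is at most C(m, n) = m! / (n!(m-n)!).
m = 30, n = 5
Numerator: 30 * 29 * 28 * 27 * 26
Denominator: 5! = 120
C(30, 5) = 142506


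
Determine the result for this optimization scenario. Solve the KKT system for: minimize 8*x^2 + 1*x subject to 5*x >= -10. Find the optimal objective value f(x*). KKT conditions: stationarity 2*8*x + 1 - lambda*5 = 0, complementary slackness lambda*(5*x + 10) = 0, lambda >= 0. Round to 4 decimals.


Step 1: Try lambda = 0 (constraint inactive).
Stationarity: 2*8*x + 1 = 0
x* = -1/(2*8) = -0.0625
Check constraint: 5*-0.0625 = -0.3125 >= -10 -- satisfied.
Step 2: Compute optimal value.
f(x*) = 8*(-0.0625)^2 + 1*(-0.0625) = -0.0313


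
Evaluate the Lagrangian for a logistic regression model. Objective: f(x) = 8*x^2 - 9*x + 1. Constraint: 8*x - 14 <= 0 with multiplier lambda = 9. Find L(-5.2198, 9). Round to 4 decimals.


Step 1: Evaluate f(x).
f(-5.2198) = 8*(-5.2198)^2 - 9*(-5.2198) + 1 = 265.9487
Step 2: Evaluate g(x).
g(-5.2198) = 8*-5.2198 - 14 = -55.7584
Step 3: Compute Lagrangian.
L = 265.9487 + 9*-55.7584 = -235.8769


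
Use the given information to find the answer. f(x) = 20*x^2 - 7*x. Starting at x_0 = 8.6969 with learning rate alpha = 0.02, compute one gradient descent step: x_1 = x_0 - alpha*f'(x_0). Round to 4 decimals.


We compute the gradient at x_0 and apply the update.
f'(x) = 40*x - 7
f'(8.6969) = 40*8.6969 - 7 = 340.876
x_1 = 8.6969 - 0.02*340.876 = 1.8794


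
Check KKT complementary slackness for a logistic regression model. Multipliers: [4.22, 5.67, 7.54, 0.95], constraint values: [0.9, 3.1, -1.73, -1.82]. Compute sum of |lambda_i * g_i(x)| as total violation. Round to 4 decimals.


KKT complementary slackness check:
lambda_1 * g_1 = 4.22 * 0.9 = 3.798
lambda_2 * g_2 = 5.67 * 3.1 = 17.577
lambda_3 * g_3 = 7.54 * -1.73 = -13.0442
lambda_4 * g_4 = 0.95 * -1.82 = -1.729
Total violation = 3.798 + 17.577 + 13.0442 + 1.729 = 36.1482


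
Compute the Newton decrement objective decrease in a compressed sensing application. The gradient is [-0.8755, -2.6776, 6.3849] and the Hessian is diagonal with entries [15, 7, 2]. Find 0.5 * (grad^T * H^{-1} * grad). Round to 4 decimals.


Step 1: H is diagonal, so H^(-1) * g = [-0.0584, -0.3825, 3.1925].
Step 2: g^T H^(-1) g = sum_i g_i^2 / H_ii
  = (-0.8755)^2/15 + (-2.6776)^2/7 + (6.3849)^2/2
  = 0.0511 + 1.0242 + 20.3835 = 21.4588
Step 3: Objective decrease = 0.5 * g^T H^(-1) g = 10.7294


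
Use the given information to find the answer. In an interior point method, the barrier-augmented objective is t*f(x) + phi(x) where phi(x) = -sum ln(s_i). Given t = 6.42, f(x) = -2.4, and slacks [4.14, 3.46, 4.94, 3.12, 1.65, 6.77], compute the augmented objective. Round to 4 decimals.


Step 1: Compute log-barrier.
ln values: [1.4207, 1.2413, 1.5974, 1.1378, 0.5008, 1.9125]
phi = -(1.4207 + 1.2413 + 1.5974 + 1.1378 + 0.5008 + 1.9125) = -7.8104
Step 2: Compute augmented objective.
t*f(x) = 6.42*-2.4 = -15.408
Total = -15.408 - 7.8104 = -23.2184


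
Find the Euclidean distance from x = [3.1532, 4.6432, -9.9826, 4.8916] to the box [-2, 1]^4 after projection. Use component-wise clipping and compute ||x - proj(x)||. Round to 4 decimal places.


Project each component onto [-2, 1].
clip(3.1532) = 1.0, clip(4.6432) = 1.0, clip(-9.9826) = -2.0, clip(4.8916) = 1.0
Projection = [1.0, 1.0, -2.0, 1.0]
Squared diffs: [4.6363, 13.2729, 63.7219, 15.1446]
Distance = sqrt(96.7757) = 9.8375


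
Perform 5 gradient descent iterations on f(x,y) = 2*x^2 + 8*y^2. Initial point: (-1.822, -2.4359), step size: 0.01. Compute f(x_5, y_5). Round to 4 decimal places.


Gradient descent on f(x,y) = 2*x^2 + 8*y^2.
Starting point: (-1.822, -2.4359), alpha = 0.01
Step 1: grad_x = 2*2*-1.822 = -7.288, grad_y = 2*8*-2.4359 = -38.9744
  x_1 = -1.822 - 0.01*-7.288 = -1.7491
  y_1 = -2.4359 - 0.01*-38.9744 = -2.0462
Step 2: grad_x = 2*2*-1.7491 = -6.9965, grad_y = 2*8*-2.0462 = -32.7385
  x_2 = -1.7491 - 0.01*-6.9965 = -1.6792
  y_2 = -2.0462 - 0.01*-32.7385 = -1.7188
Step 3: grad_x = 2*2*-1.6792 = -6.7166, grad_y = 2*8*-1.7188 = -27.5003
  x_3 = -1.6792 - 0.01*-6.7166 = -1.612
  y_3 = -1.7188 - 0.01*-27.5003 = -1.4438
Step 4: grad_x = 2*2*-1.612 = -6.448, grad_y = 2*8*-1.4438 = -23.1003
  x_4 = -1.612 - 0.01*-6.448 = -1.5475
  y_4 = -1.4438 - 0.01*-23.1003 = -1.2128
Step 5: grad_x = 2*2*-1.5475 = -6.19, grad_y = 2*8*-1.2128 = -19.4042
  x_5 = -1.5475 - 0.01*-6.19 = -1.4856
  y_5 = -1.2128 - 0.01*-19.4042 = -1.0187
f(-1.4856, -1.0187) = 2*(-1.4856)^2 + 8*(-1.0187)^2 = 12.7164


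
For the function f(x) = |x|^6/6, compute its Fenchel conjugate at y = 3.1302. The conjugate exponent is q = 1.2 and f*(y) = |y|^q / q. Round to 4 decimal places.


The conjugate exponent q satisfies 1/p + 1/q = 1.
p = 6, so q = 6/(6 - 1) = 1.2
|y|^q = 3.1302^1.2 = 3.9327
f*(3.1302) = 3.9327 / 1.2 = 3.2772


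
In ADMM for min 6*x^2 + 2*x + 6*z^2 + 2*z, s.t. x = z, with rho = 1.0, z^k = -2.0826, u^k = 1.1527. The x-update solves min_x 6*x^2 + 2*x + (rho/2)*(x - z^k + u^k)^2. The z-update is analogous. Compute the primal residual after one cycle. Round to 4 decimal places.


ADMM iteration with rho = 1.0, z^k = -2.0826, u^k = 1.1527
Step 1: x-update.
Minimize 6*x^2 + 2*x + (1.0/2)*(x + 2.0826 + 1.1527)^2
FOC: (2*6 + 1.0)*x = -2 + 1.0*(-2.0826 - 1.1527)
x^{k+1} = -0.4027
Step 2: z-update.
Minimize 6*z^2 + 2*z + (1.0/2)*(-0.4027 - z + 1.1527)^2
FOC: (2*6 + 1.0)*z = -2 + 1.0*(-0.4027 + 1.1527)
z^{k+1} = -0.0962
Step 3: u-update.
u^{k+1} = 1.1527 - 0.4027 + 0.0962 = 0.8461
Step 4: Primal residual = |-0.4027 + 0.0962| = 0.3066


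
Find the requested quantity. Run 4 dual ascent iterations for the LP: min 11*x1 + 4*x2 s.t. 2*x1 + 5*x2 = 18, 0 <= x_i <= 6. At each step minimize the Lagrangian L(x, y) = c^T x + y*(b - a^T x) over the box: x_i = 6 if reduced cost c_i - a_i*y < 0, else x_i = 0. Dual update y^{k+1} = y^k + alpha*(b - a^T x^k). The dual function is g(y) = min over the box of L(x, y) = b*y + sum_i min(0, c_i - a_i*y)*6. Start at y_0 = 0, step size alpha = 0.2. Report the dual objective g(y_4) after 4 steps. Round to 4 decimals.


Dual ascent for LP: min 11*x1 + 4*x2, 2*x1 + 5*x2 = 18, 0 <= x_i <= 6
Step 1: y^k = 0.0, reduced costs: (11.0, 4.0)
  x^k = (0.0, 0.0), subgradient = b - a^T x = 18.0
  y^{k+1} = 0.0 + 0.2*18.0 = 3.6
Step 2: y^k = 3.6, reduced costs: (3.8, -14.0)
  x^k = (0.0, 6.0), subgradient = b - a^T x = -12.0
  y^{k+1} = 3.6 + 0.2*-12.0 = 1.2
Step 3: y^k = 1.2, reduced costs: (8.6, -2.0)
  x^k = (0.0, 6.0), subgradient = b - a^T x = -12.0
  y^{k+1} = 1.2 + 0.2*-12.0 = -1.2
Step 4: y^k = -1.2, reduced costs: (13.4, 10.0)
  x^k = (0.0, 0.0), subgradient = b - a^T x = 18.0
  y^{k+1} = -1.2 + 0.2*18.0 = 2.4
Dual objective at y_4 = 2.4: reduced costs (6.2, -8.0), box minimizer x = (0.0, 6.0)
g(y_4) = b*y + (c1 - a1*y)*x1 + (c2 - a2*y)*x2 = 18*2.4 + 6.2*0.0 + (-8.0)*6.0 = 43.2 + 0.0 - 48.0 = -4.8


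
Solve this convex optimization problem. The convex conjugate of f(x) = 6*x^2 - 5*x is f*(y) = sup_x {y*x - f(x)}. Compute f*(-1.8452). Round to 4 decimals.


f*(y) = sup_x {y*x - a*x^2 - b*x} = sup_x {(y-b)*x - a*x^2}
FOC: (y - b) - 2a*x = 0 => x* = (y - b)/(2a)
x* = (-1.8452 + 5)/(2*6) = 0.2629
f*(-1.8452) = (y-b)^2/(4a) = (-1.8452 + 5)^2/(4*6)
= 9.9528/24 = 0.4147


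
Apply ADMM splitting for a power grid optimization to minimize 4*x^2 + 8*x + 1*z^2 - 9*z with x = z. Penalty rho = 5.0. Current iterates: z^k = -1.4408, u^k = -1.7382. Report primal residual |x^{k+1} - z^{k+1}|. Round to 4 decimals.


ADMM iteration with rho = 5.0, z^k = -1.4408, u^k = -1.7382
Step 1: x-update.
Minimize 4*x^2 + 8*x + (5.0/2)*(x + 1.4408 - 1.7382)^2
FOC: (2*4 + 5.0)*x = -8 + 5.0*(-1.4408 + 1.7382)
x^{k+1} = -0.501
Step 2: z-update.
Minimize 1*z^2 - 9*z + (5.0/2)*(-0.501 - z - 1.7382)^2
FOC: (2*1 + 5.0)*z = 9 + 5.0*(-0.501 - 1.7382)
z^{k+1} = -0.3137
Step 3: u-update.
u^{k+1} = -1.7382 - 0.501 + 0.3137 = -1.9255
Step 4: Primal residual = |-0.501 + 0.3137| = 0.1873


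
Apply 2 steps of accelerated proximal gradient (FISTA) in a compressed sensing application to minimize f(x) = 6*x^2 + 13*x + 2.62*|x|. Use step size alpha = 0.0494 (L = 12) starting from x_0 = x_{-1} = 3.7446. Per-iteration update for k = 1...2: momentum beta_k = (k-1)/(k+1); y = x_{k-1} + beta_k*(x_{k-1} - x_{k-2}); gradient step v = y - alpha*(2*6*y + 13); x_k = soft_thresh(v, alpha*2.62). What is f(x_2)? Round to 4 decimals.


FISTA on f(x) = 6*x^2 + 13*x + 2.62*|x|
L = 12, alpha = 0.0494
Iteration 1: beta = 0.0, y = 3.7446 + 0.0*(3.7446 - 3.7446) = 3.7446
  grad(y) = 57.9352, v = y - alpha*grad = 0.8826
  prox(v) = soft_thresh(0.8826, 0.1294) = 0.7532
Iteration 2: beta = 0.3333, y = 0.7532 + 0.3333*(0.7532 - 3.7446) = -0.244
  grad(y) = 10.0724, v = y - alpha*grad = -0.7415
  prox(v) = soft_thresh(-0.7415, 0.1294) = -0.6121
f(x_2) = 6*(-0.6121)^2 + 13*(-0.6121) + 2.62*|-0.6121| = -4.1056


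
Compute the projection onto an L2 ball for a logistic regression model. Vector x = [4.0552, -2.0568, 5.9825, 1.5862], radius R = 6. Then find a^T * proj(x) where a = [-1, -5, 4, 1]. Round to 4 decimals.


Step 1: Compute ||x|| (intermediates to 6 decimals).
||x|| = sqrt(4.0552^2 + (-2.0568)^2 + 5.9825^2 + 1.5862^2) = 7.679936
Step 2: Project.
Since ||x|| > R, scale = R/||x|| = 6/7.679936 = 0.781257, proj(x) = scale * x
proj(x) = [3.168153, -1.606889, 4.67387, 1.23923]
Step 3: Dot product.
a^T * proj(x) = -1*3.168153 - 5*(-1.606889) + 4*4.67387 + 1*1.23923 = 24.801


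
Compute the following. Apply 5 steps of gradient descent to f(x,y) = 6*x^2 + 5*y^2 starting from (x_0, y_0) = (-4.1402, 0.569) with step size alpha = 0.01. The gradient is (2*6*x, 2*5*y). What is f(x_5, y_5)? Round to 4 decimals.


Gradient descent on f(x,y) = 6*x^2 + 5*y^2.
Starting point: (-4.1402, 0.569), alpha = 0.01
Step 1: grad_x = 2*6*-4.1402 = -49.6824, grad_y = 2*5*0.569 = 5.69
  x_1 = -4.1402 - 0.01*-49.6824 = -3.6434
  y_1 = 0.569 - 0.01*5.69 = 0.5121
Step 2: grad_x = 2*6*-3.6434 = -43.7205, grad_y = 2*5*0.5121 = 5.121
  x_2 = -3.6434 - 0.01*-43.7205 = -3.2062
  y_2 = 0.5121 - 0.01*5.121 = 0.4609
Step 3: grad_x = 2*6*-3.2062 = -38.4741, grad_y = 2*5*0.4609 = 4.6089
  x_3 = -3.2062 - 0.01*-38.4741 = -2.8214
  y_3 = 0.4609 - 0.01*4.6089 = 0.4148
Step 4: grad_x = 2*6*-2.8214 = -33.8572, grad_y = 2*5*0.4148 = 4.148
  x_4 = -2.8214 - 0.01*-33.8572 = -2.4829
  y_4 = 0.4148 - 0.01*4.148 = 0.3733
Step 5: grad_x = 2*6*-2.4829 = -29.7943, grad_y = 2*5*0.3733 = 3.7332
  x_5 = -2.4829 - 0.01*-29.7943 = -2.1849
  y_5 = 0.3733 - 0.01*3.7332 = 0.336
f(-2.1849, 0.336) = 6*(-2.1849)^2 + 5*0.336^2 = 29.2076


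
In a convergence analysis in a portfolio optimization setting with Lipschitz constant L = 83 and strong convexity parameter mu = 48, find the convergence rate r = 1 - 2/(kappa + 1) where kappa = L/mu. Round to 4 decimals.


Step 1: Compute the condition number.
kappa = L/mu = 83/48 = 1.7292
Step 2: Compute the convergence rate.
r = 1 - 2/(kappa + 1) = 1 - 2*mu/(L + mu) = (L - mu)/(L + mu) = 35/131 = 0.2672


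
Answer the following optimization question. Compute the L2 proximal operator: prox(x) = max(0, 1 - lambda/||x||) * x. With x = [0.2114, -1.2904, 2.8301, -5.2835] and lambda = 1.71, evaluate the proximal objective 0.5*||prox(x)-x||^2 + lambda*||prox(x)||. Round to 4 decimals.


Step 1: Compute ||x||.
||x|| = 6.1347
Step 2: Compute scaling factor.
scale = max(0, 1 - 1.71/6.1347) = 0.7213
Step 3: prox(x) = [0.1525, -0.9307, 2.0412, -3.8108]
||prox(x)|| = 4.4247
Step 4: Proximal objective.
0.5*||prox-x||^2 = 1.4621
lambda*||prox|| = 7.5662
Total = 9.0283


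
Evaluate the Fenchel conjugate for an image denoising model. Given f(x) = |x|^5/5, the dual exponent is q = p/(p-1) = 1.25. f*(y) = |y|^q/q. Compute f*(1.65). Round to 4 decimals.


The conjugate exponent q satisfies 1/p + 1/q = 1.
p = 5, so q = 5/(5 - 1) = 1.25
|y|^q = 1.65^1.25 = 1.8701
f*(1.65) = 1.8701 / 1.25 = 1.496


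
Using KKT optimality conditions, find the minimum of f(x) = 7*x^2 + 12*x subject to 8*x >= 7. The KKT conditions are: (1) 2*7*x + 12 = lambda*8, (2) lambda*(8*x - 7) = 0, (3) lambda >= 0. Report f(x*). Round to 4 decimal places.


Step 1: Try lambda = 0 (constraint inactive).
x_unc = -12/(2*7) = -0.8571
Check: 8*-0.8571 = -6.8568 < 7 -- violated!
Step 2: Constraint must be active: 8*x = 7
x* = 7/8 = 0.875
lambda = (2*7*0.875 + 12)/8 = 3.0313
Step 3: Compute optimal value.
f(x*) = 7*0.875^2 + 12*0.875 = 15.8594


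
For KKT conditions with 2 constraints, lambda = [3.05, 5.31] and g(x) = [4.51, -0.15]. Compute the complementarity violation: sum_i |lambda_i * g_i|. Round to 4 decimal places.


KKT complementary slackness check:
lambda_1 * g_1 = 3.05 * 4.51 = 13.7555
lambda_2 * g_2 = 5.31 * -0.15 = -0.7965
Total violation = 13.7555 + 0.7965 = 14.552


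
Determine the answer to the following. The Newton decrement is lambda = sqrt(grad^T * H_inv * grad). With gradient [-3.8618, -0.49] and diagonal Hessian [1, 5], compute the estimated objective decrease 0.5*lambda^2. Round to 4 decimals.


Step 1: H is diagonal, so H^(-1) * g = [-3.8618, -0.098].
Step 2: g^T H^(-1) g = sum_i g_i^2 / H_ii
  = (-3.8618)^2/1 + (-0.49)^2/5
  = 14.9135 + 0.048 = 14.9615
Step 3: Objective decrease = 0.5 * g^T H^(-1) g = 7.4808


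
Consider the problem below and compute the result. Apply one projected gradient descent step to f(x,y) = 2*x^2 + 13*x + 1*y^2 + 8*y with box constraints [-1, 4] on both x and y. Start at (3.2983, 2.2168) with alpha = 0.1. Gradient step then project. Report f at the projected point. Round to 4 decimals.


Step 1: Compute gradient at (3.2983, 2.2168).
grad_x = 2*2*3.2983 + 13 = 26.1932
grad_y = 2*1*2.2168 + 8 = 12.4336
Step 2: Gradient step.
x_raw = 3.2983 - 0.1*26.1932 = 0.679
y_raw = 2.2168 - 0.1*12.4336 = 0.9734
Step 3: Project onto [-1, 4].
x_proj = clip(0.679) = 0.679
y_proj = clip(0.9734) = 0.9734
Step 4: Evaluate f.
f(0.679, 0.9734) = 18.4839


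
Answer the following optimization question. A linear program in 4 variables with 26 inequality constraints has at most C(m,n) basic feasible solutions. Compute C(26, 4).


Each vertex corresponds to some choice of n active constraints out of m, so the number of vertices is at most C(m, n) = m! / (n!(m-n)!).
m = 26, n = 4
Numerator: 26 * 25 * 24 * 23
Denominator: 4! = 24
C(26, 4) = 14950


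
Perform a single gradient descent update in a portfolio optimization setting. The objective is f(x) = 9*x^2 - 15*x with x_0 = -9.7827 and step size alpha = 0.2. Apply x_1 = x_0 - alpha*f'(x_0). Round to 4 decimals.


We compute the gradient at x_0 and apply the update.
f'(x) = 18*x - 15
f'(-9.7827) = 18*-9.7827 - 15 = -191.0886
x_1 = -9.7827 - 0.2*-191.0886 = 28.435


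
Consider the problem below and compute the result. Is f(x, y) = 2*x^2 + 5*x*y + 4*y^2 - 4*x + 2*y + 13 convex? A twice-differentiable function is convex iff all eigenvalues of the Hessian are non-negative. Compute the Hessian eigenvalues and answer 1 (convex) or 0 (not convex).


The Hessian of f(x,y) = 2*x^2 + 5*x*y + 4*y^2 - 4*x + 2*y + 13 is:
H = [[4, 5], [5, 8]]
Trace = 4 + 8 = 12
Determinant = 4*8 - (5)^2 = 7
Discriminant = (12)^2 - 4*7 = 116.0
Eigenvalues: lambda_1 = 0.6148, lambda_2 = 11.3852
The function is convex.

1


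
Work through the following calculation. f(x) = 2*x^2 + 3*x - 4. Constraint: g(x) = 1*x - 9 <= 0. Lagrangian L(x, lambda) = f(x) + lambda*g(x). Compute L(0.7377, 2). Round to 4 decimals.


Step 1: Evaluate f(x).
f(0.7377) = 2*0.7377^2 + 3*0.7377 - 4 = -0.6985
Step 2: Evaluate g(x).
g(0.7377) = 1*0.7377 - 9 = -8.2623
Step 3: Compute Lagrangian.
L = -0.6985 + 2*-8.2623 = -17.2231


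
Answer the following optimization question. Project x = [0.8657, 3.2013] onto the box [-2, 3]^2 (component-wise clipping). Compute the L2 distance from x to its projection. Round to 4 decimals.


Project each component onto [-2, 3].
clip(0.8657) = 0.8657, clip(3.2013) = 3.0
Projection = [0.8657, 3.0]
Squared diffs: [0.0, 0.0405]
Distance = sqrt(0.0405) = 0.2013


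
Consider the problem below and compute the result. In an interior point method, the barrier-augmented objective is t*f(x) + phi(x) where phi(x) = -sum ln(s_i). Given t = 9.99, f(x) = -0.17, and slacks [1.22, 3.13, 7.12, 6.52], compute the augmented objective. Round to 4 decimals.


Step 1: Compute log-barrier.
ln values: [0.1989, 1.141, 1.9629, 1.8749]
phi = -(0.1989 + 1.141 + 1.9629 + 1.8749) = -5.1777
Step 2: Compute augmented objective.
t*f(x) = 9.99*-0.17 = -1.6983
Total = -1.6983 - 5.1777 = -6.876


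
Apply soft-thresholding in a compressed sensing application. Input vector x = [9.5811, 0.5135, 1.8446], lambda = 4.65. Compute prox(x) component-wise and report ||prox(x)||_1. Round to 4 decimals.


Soft-thresholding with lambda = 4.65:
prox(9.5811) = sign(9.5811)*max(|9.5811| - 4.65, 0) = 4.9311
prox(0.5135) = sign(0.5135)*max(|0.5135| - 4.65, 0) = 0.0
prox(1.8446) = sign(1.8446)*max(|1.8446| - 4.65, 0) = 0.0
prox(x) = [4.9311, 0.0, 0.0]
||prox(x)||_1 = 4.9311 + 0.0 + 0.0 = 4.9311


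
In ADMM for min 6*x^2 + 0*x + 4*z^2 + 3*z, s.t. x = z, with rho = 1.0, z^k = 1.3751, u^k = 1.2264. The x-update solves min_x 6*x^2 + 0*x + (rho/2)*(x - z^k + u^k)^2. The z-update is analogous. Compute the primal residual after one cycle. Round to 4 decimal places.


ADMM iteration with rho = 1.0, z^k = 1.3751, u^k = 1.2264
Step 1: x-update.
Minimize 6*x^2 + 0*x + (1.0/2)*(x - 1.3751 + 1.2264)^2
FOC: (2*6 + 1.0)*x = 0 + 1.0*(1.3751 - 1.2264)
x^{k+1} = 0.0114
Step 2: z-update.
Minimize 4*z^2 + 3*z + (1.0/2)*(0.0114 - z + 1.2264)^2
FOC: (2*4 + 1.0)*z = -3 + 1.0*(0.0114 + 1.2264)
z^{k+1} = -0.1958
Step 3: u-update.
u^{k+1} = 1.2264 + 0.0114 + 0.1958 = 1.4336
Step 4: Primal residual = |0.0114 + 0.1958| = 0.2072


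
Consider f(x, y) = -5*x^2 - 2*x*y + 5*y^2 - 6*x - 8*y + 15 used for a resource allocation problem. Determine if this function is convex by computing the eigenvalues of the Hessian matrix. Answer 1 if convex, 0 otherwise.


The Hessian of f(x,y) = -5*x^2 - 2*x*y + 5*y^2 - 6*x - 8*y + 15 is:
H = [[-10, -2], [-2, 10]]
Trace = -10 + 10 = 0
Determinant = -10*10 - (-2)^2 = -104
Discriminant = (0)^2 - 4*-104 = 416.0
Eigenvalues: lambda_1 = -10.198, lambda_2 = 10.198
The function is not convex.

0


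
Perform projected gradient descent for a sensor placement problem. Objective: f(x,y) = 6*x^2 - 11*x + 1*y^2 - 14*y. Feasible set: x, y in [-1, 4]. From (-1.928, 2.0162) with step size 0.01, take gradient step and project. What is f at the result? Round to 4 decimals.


Step 1: Compute gradient at (-1.928, 2.0162).
grad_x = 2*6*-1.928 - 11 = -34.136
grad_y = 2*1*2.0162 - 14 = -9.9676
Step 2: Gradient step.
x_raw = -1.928 - 0.01*-34.136 = -1.5866
y_raw = 2.0162 - 0.01*-9.9676 = 2.1159
Step 3: Project onto [-1, 4].
x_proj = clip(-1.5866) = -1.0
y_proj = clip(2.1159) = 2.1159
Step 4: Evaluate f.
f(-1.0, 2.1159) = -8.1453


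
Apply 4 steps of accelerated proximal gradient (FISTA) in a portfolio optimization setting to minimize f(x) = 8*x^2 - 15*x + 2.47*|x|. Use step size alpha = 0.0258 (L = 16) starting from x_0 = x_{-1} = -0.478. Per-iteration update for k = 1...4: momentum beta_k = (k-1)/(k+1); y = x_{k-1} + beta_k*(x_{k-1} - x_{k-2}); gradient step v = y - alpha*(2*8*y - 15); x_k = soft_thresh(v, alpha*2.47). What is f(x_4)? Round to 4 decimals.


FISTA on f(x) = 8*x^2 - 15*x + 2.47*|x|
L = 16, alpha = 0.0258
Iteration 1: beta = 0.0, y = -0.478 + 0.0*(-0.478 + 0.478) = -0.478
  grad(y) = -22.648, v = y - alpha*grad = 0.1063
  prox(v) = soft_thresh(0.1063, 0.0637) = 0.0426
Iteration 2: beta = 0.3333, y = 0.0426 + 0.3333*(0.0426 + 0.478) = 0.2161
  grad(y) = -11.542, v = y - alpha*grad = 0.5139
  prox(v) = soft_thresh(0.5139, 0.0637) = 0.4502
Iteration 3: beta = 0.5, y = 0.4502 + 0.5*(0.4502 - 0.0426) = 0.654
  grad(y) = -4.5364, v = y - alpha*grad = 0.771
  prox(v) = soft_thresh(0.771, 0.0637) = 0.7073
Iteration 4: beta = 0.6, y = 0.7073 + 0.6*(0.7073 - 0.4502) = 0.8616
  grad(y) = -1.2152, v = y - alpha*grad = 0.8929
  prox(v) = soft_thresh(0.8929, 0.0637) = 0.8292
f(x_4) = 8*0.8292^2 - 15*0.8292 + 2.47*|0.8292| = -4.8893


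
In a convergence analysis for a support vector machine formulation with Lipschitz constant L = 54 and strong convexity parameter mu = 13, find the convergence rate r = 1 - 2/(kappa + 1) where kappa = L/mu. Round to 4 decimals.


Step 1: Compute the condition number.
kappa = L/mu = 54/13 = 4.1538
Step 2: Compute the convergence rate.
r = 1 - 2/(kappa + 1) = 1 - 2*mu/(L + mu) = (L - mu)/(L + mu) = 41/67 = 0.6119


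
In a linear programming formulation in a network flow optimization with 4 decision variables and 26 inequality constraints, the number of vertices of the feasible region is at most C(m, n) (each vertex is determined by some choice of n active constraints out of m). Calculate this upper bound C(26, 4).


Each vertex corresponds to some choice of n active constraints out of m, so the number of vertices is at most C(m, n) = m! / (n!(m-n)!).
m = 26, n = 4
Numerator: 26 * 25 * 24 * 23
Denominator: 4! = 24
C(26, 4) = 14950


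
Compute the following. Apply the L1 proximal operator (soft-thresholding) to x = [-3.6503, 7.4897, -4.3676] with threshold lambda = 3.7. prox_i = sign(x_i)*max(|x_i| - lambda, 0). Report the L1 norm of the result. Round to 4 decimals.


Soft-thresholding with lambda = 3.7:
prox(-3.6503) = sign(-3.6503)*max(|-3.6503| - 3.7, 0) = 0.0
prox(7.4897) = sign(7.4897)*max(|7.4897| - 3.7, 0) = 3.7897
prox(-4.3676) = sign(-4.3676)*max(|-4.3676| - 3.7, 0) = -0.6676
prox(x) = [0.0, 3.7897, -0.6676]
||prox(x)||_1 = 0.0 + 3.7897 + 0.6676 = 4.4573


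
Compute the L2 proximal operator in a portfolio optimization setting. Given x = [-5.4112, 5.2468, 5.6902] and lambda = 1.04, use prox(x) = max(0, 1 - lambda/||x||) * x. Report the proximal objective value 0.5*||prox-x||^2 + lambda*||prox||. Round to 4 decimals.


Step 1: Compute ||x||.
||x|| = 9.444
Step 2: Compute scaling factor.
scale = max(0, 1 - 1.04/9.444) = 0.8899
Step 3: prox(x) = [-4.8153, 4.669, 5.0636]
||prox(x)|| = 8.404
Step 4: Proximal objective.
0.5*||prox-x||^2 = 0.5408
lambda*||prox|| = 8.7402
Total = 9.2809


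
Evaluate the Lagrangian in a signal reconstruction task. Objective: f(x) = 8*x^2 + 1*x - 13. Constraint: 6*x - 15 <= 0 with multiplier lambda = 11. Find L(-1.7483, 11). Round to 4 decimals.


Step 1: Evaluate f(x).
f(-1.7483) = 8*(-1.7483)^2 + 1*(-1.7483) - 13 = 9.7041
Step 2: Evaluate g(x).
g(-1.7483) = 6*-1.7483 - 15 = -25.4898
Step 3: Compute Lagrangian.
L = 9.7041 + 11*-25.4898 = -270.6837


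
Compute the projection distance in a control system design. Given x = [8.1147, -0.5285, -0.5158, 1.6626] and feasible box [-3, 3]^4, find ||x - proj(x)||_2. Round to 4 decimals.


Project each component onto [-3, 3].
clip(8.1147) = 3.0, clip(-0.5285) = -0.5285, clip(-0.5158) = -0.5158, clip(1.6626) = 1.6626
Projection = [3.0, -0.5285, -0.5158, 1.6626]
Squared diffs: [26.1602, 0.0, 0.0, 0.0]
Distance = sqrt(26.1602) = 5.1147


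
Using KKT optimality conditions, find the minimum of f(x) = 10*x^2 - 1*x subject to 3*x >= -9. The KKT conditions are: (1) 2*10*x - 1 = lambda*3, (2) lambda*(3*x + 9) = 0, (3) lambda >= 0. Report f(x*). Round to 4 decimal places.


Step 1: Try lambda = 0 (constraint inactive).
Stationarity: 2*10*x - 1 = 0
x* = 1/(2*10) = 0.05
Check constraint: 3*0.05 = 0.15 >= -9 -- satisfied.
Step 2: Compute optimal value.
f(x*) = 10*0.05^2 - 1*0.05 = -0.025


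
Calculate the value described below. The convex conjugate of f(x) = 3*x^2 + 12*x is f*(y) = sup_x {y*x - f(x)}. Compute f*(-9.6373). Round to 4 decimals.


f*(y) = sup_x {y*x - a*x^2 - b*x} = sup_x {(y-b)*x - a*x^2}
FOC: (y - b) - 2a*x = 0 => x* = (y - b)/(2a)
x* = (-9.6373 - 12)/(2*3) = -3.6062
f*(-9.6373) = (y-b)^2/(4a) = (-9.6373 - 12)^2/(4*3)
= 468.1728/12 = 39.0144


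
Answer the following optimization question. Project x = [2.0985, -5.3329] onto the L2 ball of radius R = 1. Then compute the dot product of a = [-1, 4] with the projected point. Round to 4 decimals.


Step 1: Compute ||x|| (intermediates to 6 decimals).
||x|| = sqrt(2.0985^2 + (-5.3329)^2) = 5.730927
Step 2: Project.
Since ||x|| > R, scale = R/||x|| = 1/5.730927 = 0.174492, proj(x) = scale * x
proj(x) = [0.366171, -0.930548]
Step 3: Dot product.
a^T * proj(x) = -1*0.366171 + 4*(-0.930548) = -4.0884


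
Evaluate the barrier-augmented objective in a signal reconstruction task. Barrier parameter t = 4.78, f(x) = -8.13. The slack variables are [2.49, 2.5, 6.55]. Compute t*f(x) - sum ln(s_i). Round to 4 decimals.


Step 1: Compute log-barrier.
ln values: [0.9123, 0.9163, 1.8795]
phi = -(0.9123 + 0.9163 + 1.8795) = -3.708
Step 2: Compute augmented objective.
t*f(x) = 4.78*-8.13 = -38.8614
Total = -38.8614 - 3.708 = -42.5694


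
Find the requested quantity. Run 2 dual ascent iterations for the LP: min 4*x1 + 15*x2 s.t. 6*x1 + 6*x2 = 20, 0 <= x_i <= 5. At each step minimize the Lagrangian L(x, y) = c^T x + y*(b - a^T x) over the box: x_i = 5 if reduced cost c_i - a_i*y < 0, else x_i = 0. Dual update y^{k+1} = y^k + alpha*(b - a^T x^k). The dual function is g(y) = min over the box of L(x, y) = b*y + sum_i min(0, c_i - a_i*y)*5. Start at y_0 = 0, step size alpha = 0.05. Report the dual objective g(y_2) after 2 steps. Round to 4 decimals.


Dual ascent for LP: min 4*x1 + 15*x2, 6*x1 + 6*x2 = 20, 0 <= x_i <= 5
Step 1: y^k = 0.0, reduced costs: (4.0, 15.0)
  x^k = (0.0, 0.0), subgradient = b - a^T x = 20.0
  y^{k+1} = 0.0 + 0.05*20.0 = 1.0
Step 2: y^k = 1.0, reduced costs: (-2.0, 9.0)
  x^k = (5.0, 0.0), subgradient = b - a^T x = -10.0
  y^{k+1} = 1.0 + 0.05*-10.0 = 0.5
Dual objective at y_2 = 0.5: reduced costs (1.0, 12.0), box minimizer x = (0.0, 0.0)
g(y_2) = b*y + (c1 - a1*y)*x1 + (c2 - a2*y)*x2 = 20*0.5 + 1.0*0.0 + 12.0*0.0 = 10.0 + 0.0 + 0.0 = 10.0


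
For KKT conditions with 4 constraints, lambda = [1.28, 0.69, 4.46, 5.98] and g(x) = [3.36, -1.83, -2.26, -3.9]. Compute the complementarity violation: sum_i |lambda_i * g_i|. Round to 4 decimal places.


KKT complementary slackness check:
lambda_1 * g_1 = 1.28 * 3.36 = 4.3008
lambda_2 * g_2 = 0.69 * -1.83 = -1.2627
lambda_3 * g_3 = 4.46 * -2.26 = -10.0796
lambda_4 * g_4 = 5.98 * -3.9 = -23.322
Total violation = 4.3008 + 1.2627 + 10.0796 + 23.322 = 38.9651


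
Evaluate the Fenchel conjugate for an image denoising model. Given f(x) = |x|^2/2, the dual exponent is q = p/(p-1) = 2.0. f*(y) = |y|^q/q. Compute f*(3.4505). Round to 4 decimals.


The conjugate exponent q satisfies 1/p + 1/q = 1.
p = 2, so q = 2/(2 - 1) = 2.0
|y|^q = 3.4505^2.0 = 11.906
f*(3.4505) = 11.906 / 2.0 = 5.953


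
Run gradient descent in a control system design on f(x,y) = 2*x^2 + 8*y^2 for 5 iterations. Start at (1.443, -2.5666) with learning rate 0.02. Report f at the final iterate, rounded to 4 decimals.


Gradient descent on f(x,y) = 2*x^2 + 8*y^2.
Starting point: (1.443, -2.5666), alpha = 0.02
Step 1: grad_x = 2*2*1.443 = 5.772, grad_y = 2*8*-2.5666 = -41.0656
  x_1 = 1.443 - 0.02*5.772 = 1.3276
  y_1 = -2.5666 - 0.02*-41.0656 = -1.7453
Step 2: grad_x = 2*2*1.3276 = 5.3102, grad_y = 2*8*-1.7453 = -27.9246
  x_2 = 1.3276 - 0.02*5.3102 = 1.2214
  y_2 = -1.7453 - 0.02*-27.9246 = -1.1868
Step 3: grad_x = 2*2*1.2214 = 4.8854, grad_y = 2*8*-1.1868 = -18.9887
  x_3 = 1.2214 - 0.02*4.8854 = 1.1236
  y_3 = -1.1868 - 0.02*-18.9887 = -0.807
Step 4: grad_x = 2*2*1.1236 = 4.4946, grad_y = 2*8*-0.807 = -12.9123
  x_4 = 1.1236 - 0.02*4.4946 = 1.0338
  y_4 = -0.807 - 0.02*-12.9123 = -0.5488
Step 5: grad_x = 2*2*1.0338 = 4.135, grad_y = 2*8*-0.5488 = -8.7804
  x_5 = 1.0338 - 0.02*4.135 = 0.9511
  y_5 = -0.5488 - 0.02*-8.7804 = -0.3732
f(0.9511, -0.3732) = 2*0.9511^2 + 8*(-0.3732)^2 = 2.923


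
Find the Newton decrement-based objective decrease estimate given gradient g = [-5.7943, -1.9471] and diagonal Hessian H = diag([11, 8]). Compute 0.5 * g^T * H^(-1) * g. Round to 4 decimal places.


Step 1: H is diagonal, so H^(-1) * g = [-0.5268, -0.2434].
Step 2: g^T H^(-1) g = sum_i g_i^2 / H_ii
  = (-5.7943)^2/11 + (-1.9471)^2/8
  = 3.0522 + 0.4739 = 3.5261
Step 3: Objective decrease = 0.5 * g^T H^(-1) g = 1.763


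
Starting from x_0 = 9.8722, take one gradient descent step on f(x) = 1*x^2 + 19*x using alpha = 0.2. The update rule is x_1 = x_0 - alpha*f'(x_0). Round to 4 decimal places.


We compute the gradient at x_0 and apply the update.
f'(x) = 2*x + 19
f'(9.8722) = 2*9.8722 + 19 = 38.7444
x_1 = 9.8722 - 0.2*38.7444 = 2.1233


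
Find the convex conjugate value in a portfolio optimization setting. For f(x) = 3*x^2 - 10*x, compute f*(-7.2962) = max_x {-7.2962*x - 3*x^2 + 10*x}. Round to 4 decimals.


f*(y) = sup_x {y*x - a*x^2 - b*x} = sup_x {(y-b)*x - a*x^2}
FOC: (y - b) - 2a*x = 0 => x* = (y - b)/(2a)
x* = (-7.2962 + 10)/(2*3) = 0.4506
f*(-7.2962) = (y-b)^2/(4a) = (-7.2962 + 10)^2/(4*3)
= 7.3105/12 = 0.6092


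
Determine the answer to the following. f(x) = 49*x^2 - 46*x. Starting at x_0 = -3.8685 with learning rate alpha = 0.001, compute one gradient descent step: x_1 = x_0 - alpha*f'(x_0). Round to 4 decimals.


We compute the gradient at x_0 and apply the update.
f'(x) = 98*x - 46
f'(-3.8685) = 98*-3.8685 - 46 = -425.113
x_1 = -3.8685 - 0.001*-425.113 = -3.4434
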